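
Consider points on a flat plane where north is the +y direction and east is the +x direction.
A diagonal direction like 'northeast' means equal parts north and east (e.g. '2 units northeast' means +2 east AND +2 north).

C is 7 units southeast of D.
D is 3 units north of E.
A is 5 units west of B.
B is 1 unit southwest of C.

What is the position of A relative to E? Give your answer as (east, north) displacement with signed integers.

Answer: A is at (east=1, north=-5) relative to E.

Derivation:
Place E at the origin (east=0, north=0).
  D is 3 units north of E: delta (east=+0, north=+3); D at (east=0, north=3).
  C is 7 units southeast of D: delta (east=+7, north=-7); C at (east=7, north=-4).
  B is 1 unit southwest of C: delta (east=-1, north=-1); B at (east=6, north=-5).
  A is 5 units west of B: delta (east=-5, north=+0); A at (east=1, north=-5).
Therefore A relative to E: (east=1, north=-5).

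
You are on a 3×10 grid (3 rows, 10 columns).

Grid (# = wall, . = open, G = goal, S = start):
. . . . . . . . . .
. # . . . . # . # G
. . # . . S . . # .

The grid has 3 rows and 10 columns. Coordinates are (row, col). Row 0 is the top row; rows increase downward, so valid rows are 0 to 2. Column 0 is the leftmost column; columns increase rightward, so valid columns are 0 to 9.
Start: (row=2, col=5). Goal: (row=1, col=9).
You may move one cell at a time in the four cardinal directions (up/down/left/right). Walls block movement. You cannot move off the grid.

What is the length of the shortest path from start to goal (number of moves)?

BFS from (row=2, col=5) until reaching (row=1, col=9):
  Distance 0: (row=2, col=5)
  Distance 1: (row=1, col=5), (row=2, col=4), (row=2, col=6)
  Distance 2: (row=0, col=5), (row=1, col=4), (row=2, col=3), (row=2, col=7)
  Distance 3: (row=0, col=4), (row=0, col=6), (row=1, col=3), (row=1, col=7)
  Distance 4: (row=0, col=3), (row=0, col=7), (row=1, col=2)
  Distance 5: (row=0, col=2), (row=0, col=8)
  Distance 6: (row=0, col=1), (row=0, col=9)
  Distance 7: (row=0, col=0), (row=1, col=9)  <- goal reached here
One shortest path (7 moves): (row=2, col=5) -> (row=2, col=6) -> (row=2, col=7) -> (row=1, col=7) -> (row=0, col=7) -> (row=0, col=8) -> (row=0, col=9) -> (row=1, col=9)

Answer: Shortest path length: 7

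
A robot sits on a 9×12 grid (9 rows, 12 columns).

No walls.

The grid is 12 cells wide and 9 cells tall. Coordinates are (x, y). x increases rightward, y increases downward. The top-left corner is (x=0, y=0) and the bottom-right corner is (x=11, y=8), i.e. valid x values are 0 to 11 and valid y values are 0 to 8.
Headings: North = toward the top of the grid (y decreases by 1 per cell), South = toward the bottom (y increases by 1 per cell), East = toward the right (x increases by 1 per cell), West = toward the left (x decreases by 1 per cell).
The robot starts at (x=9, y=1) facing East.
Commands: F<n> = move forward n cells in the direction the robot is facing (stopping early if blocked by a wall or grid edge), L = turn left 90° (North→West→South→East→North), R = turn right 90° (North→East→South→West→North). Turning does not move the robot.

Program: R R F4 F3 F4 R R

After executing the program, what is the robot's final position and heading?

Start: (x=9, y=1), facing East
  R: turn right, now facing South
  R: turn right, now facing West
  F4: move forward 4, now at (x=5, y=1)
  F3: move forward 3, now at (x=2, y=1)
  F4: move forward 2/4 (blocked), now at (x=0, y=1)
  R: turn right, now facing North
  R: turn right, now facing East
Final: (x=0, y=1), facing East

Answer: Final position: (x=0, y=1), facing East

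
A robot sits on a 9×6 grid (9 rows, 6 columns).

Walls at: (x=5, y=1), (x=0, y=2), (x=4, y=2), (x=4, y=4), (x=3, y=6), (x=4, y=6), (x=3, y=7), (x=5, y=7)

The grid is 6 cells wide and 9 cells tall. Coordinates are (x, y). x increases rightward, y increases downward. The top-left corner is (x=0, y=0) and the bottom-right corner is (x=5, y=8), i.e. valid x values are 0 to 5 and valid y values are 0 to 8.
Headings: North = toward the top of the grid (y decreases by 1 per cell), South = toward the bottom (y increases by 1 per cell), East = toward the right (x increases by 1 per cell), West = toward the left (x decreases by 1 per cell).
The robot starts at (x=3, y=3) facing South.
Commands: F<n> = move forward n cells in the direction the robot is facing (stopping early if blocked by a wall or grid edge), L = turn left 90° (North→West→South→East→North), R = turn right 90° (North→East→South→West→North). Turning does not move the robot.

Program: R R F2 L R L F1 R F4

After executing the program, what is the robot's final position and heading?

Start: (x=3, y=3), facing South
  R: turn right, now facing West
  R: turn right, now facing North
  F2: move forward 2, now at (x=3, y=1)
  L: turn left, now facing West
  R: turn right, now facing North
  L: turn left, now facing West
  F1: move forward 1, now at (x=2, y=1)
  R: turn right, now facing North
  F4: move forward 1/4 (blocked), now at (x=2, y=0)
Final: (x=2, y=0), facing North

Answer: Final position: (x=2, y=0), facing North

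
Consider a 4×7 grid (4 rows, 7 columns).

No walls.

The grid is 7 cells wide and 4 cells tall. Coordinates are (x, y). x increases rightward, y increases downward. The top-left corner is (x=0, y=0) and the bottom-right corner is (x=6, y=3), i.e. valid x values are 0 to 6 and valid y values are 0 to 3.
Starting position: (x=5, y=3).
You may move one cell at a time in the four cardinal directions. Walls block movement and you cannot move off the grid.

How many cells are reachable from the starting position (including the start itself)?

Answer: Reachable cells: 28

Derivation:
BFS flood-fill from (x=5, y=3):
  Distance 0: (x=5, y=3)
  Distance 1: (x=5, y=2), (x=4, y=3), (x=6, y=3)
  Distance 2: (x=5, y=1), (x=4, y=2), (x=6, y=2), (x=3, y=3)
  Distance 3: (x=5, y=0), (x=4, y=1), (x=6, y=1), (x=3, y=2), (x=2, y=3)
  Distance 4: (x=4, y=0), (x=6, y=0), (x=3, y=1), (x=2, y=2), (x=1, y=3)
  Distance 5: (x=3, y=0), (x=2, y=1), (x=1, y=2), (x=0, y=3)
  Distance 6: (x=2, y=0), (x=1, y=1), (x=0, y=2)
  Distance 7: (x=1, y=0), (x=0, y=1)
  Distance 8: (x=0, y=0)
Total reachable: 28 (grid has 28 open cells total)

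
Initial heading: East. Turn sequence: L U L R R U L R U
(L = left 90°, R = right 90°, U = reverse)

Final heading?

Answer: Final heading: West

Derivation:
Start: East
  L (left (90° counter-clockwise)) -> North
  U (U-turn (180°)) -> South
  L (left (90° counter-clockwise)) -> East
  R (right (90° clockwise)) -> South
  R (right (90° clockwise)) -> West
  U (U-turn (180°)) -> East
  L (left (90° counter-clockwise)) -> North
  R (right (90° clockwise)) -> East
  U (U-turn (180°)) -> West
Final: West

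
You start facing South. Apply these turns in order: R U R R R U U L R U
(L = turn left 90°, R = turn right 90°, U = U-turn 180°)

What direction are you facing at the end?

Answer: Final heading: South

Derivation:
Start: South
  R (right (90° clockwise)) -> West
  U (U-turn (180°)) -> East
  R (right (90° clockwise)) -> South
  R (right (90° clockwise)) -> West
  R (right (90° clockwise)) -> North
  U (U-turn (180°)) -> South
  U (U-turn (180°)) -> North
  L (left (90° counter-clockwise)) -> West
  R (right (90° clockwise)) -> North
  U (U-turn (180°)) -> South
Final: South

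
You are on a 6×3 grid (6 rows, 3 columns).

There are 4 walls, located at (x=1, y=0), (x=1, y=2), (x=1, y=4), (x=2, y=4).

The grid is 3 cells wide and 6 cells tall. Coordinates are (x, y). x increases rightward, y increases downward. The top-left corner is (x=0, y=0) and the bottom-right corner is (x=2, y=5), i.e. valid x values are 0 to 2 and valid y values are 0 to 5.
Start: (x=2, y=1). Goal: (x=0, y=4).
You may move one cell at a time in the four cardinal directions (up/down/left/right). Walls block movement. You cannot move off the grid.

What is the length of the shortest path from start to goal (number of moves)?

Answer: Shortest path length: 5

Derivation:
BFS from (x=2, y=1) until reaching (x=0, y=4):
  Distance 0: (x=2, y=1)
  Distance 1: (x=2, y=0), (x=1, y=1), (x=2, y=2)
  Distance 2: (x=0, y=1), (x=2, y=3)
  Distance 3: (x=0, y=0), (x=0, y=2), (x=1, y=3)
  Distance 4: (x=0, y=3)
  Distance 5: (x=0, y=4)  <- goal reached here
One shortest path (5 moves): (x=2, y=1) -> (x=1, y=1) -> (x=0, y=1) -> (x=0, y=2) -> (x=0, y=3) -> (x=0, y=4)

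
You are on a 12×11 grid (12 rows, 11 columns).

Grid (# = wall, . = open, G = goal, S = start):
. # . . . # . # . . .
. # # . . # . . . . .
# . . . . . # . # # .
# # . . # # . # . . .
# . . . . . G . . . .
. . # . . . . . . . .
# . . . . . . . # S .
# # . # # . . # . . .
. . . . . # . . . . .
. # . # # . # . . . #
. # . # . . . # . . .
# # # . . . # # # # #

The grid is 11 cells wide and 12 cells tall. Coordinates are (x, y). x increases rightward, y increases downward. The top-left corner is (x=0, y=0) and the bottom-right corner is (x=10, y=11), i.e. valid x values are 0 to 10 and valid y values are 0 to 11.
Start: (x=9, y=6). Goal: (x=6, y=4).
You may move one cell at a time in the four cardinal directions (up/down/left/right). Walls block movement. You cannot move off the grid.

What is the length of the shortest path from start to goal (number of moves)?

BFS from (x=9, y=6) until reaching (x=6, y=4):
  Distance 0: (x=9, y=6)
  Distance 1: (x=9, y=5), (x=10, y=6), (x=9, y=7)
  Distance 2: (x=9, y=4), (x=8, y=5), (x=10, y=5), (x=8, y=7), (x=10, y=7), (x=9, y=8)
  Distance 3: (x=9, y=3), (x=8, y=4), (x=10, y=4), (x=7, y=5), (x=8, y=8), (x=10, y=8), (x=9, y=9)
  Distance 4: (x=8, y=3), (x=10, y=3), (x=7, y=4), (x=6, y=5), (x=7, y=6), (x=7, y=8), (x=8, y=9), (x=9, y=10)
  Distance 5: (x=10, y=2), (x=6, y=4), (x=5, y=5), (x=6, y=6), (x=6, y=8), (x=7, y=9), (x=8, y=10), (x=10, y=10)  <- goal reached here
One shortest path (5 moves): (x=9, y=6) -> (x=9, y=5) -> (x=8, y=5) -> (x=7, y=5) -> (x=6, y=5) -> (x=6, y=4)

Answer: Shortest path length: 5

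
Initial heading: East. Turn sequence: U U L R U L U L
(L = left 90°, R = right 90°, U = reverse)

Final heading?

Answer: Final heading: West

Derivation:
Start: East
  U (U-turn (180°)) -> West
  U (U-turn (180°)) -> East
  L (left (90° counter-clockwise)) -> North
  R (right (90° clockwise)) -> East
  U (U-turn (180°)) -> West
  L (left (90° counter-clockwise)) -> South
  U (U-turn (180°)) -> North
  L (left (90° counter-clockwise)) -> West
Final: West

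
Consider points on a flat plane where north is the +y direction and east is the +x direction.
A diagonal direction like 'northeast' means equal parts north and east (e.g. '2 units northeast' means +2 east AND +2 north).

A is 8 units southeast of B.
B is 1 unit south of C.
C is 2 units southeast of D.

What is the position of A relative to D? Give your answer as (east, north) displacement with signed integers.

Answer: A is at (east=10, north=-11) relative to D.

Derivation:
Place D at the origin (east=0, north=0).
  C is 2 units southeast of D: delta (east=+2, north=-2); C at (east=2, north=-2).
  B is 1 unit south of C: delta (east=+0, north=-1); B at (east=2, north=-3).
  A is 8 units southeast of B: delta (east=+8, north=-8); A at (east=10, north=-11).
Therefore A relative to D: (east=10, north=-11).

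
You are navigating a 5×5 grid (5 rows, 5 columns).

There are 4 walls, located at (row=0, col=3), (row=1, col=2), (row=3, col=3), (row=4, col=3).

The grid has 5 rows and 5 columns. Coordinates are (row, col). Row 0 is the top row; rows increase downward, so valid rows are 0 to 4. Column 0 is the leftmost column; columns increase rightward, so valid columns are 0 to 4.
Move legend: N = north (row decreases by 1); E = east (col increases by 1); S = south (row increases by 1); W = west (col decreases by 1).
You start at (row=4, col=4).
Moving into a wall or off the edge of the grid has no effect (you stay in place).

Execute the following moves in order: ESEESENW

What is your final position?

Answer: Final position: (row=3, col=4)

Derivation:
Start: (row=4, col=4)
  E (east): blocked, stay at (row=4, col=4)
  S (south): blocked, stay at (row=4, col=4)
  E (east): blocked, stay at (row=4, col=4)
  E (east): blocked, stay at (row=4, col=4)
  S (south): blocked, stay at (row=4, col=4)
  E (east): blocked, stay at (row=4, col=4)
  N (north): (row=4, col=4) -> (row=3, col=4)
  W (west): blocked, stay at (row=3, col=4)
Final: (row=3, col=4)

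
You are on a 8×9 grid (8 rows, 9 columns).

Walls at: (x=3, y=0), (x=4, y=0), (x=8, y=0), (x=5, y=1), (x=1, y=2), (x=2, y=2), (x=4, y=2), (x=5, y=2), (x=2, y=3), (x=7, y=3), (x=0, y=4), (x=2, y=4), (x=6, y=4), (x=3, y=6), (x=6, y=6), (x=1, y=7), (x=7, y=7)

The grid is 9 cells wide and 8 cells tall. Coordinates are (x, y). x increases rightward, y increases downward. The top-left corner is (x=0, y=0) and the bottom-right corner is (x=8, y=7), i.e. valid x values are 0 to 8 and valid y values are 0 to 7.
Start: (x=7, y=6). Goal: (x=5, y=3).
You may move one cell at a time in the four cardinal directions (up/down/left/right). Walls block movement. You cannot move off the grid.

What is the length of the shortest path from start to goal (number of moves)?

BFS from (x=7, y=6) until reaching (x=5, y=3):
  Distance 0: (x=7, y=6)
  Distance 1: (x=7, y=5), (x=8, y=6)
  Distance 2: (x=7, y=4), (x=6, y=5), (x=8, y=5), (x=8, y=7)
  Distance 3: (x=8, y=4), (x=5, y=5)
  Distance 4: (x=8, y=3), (x=5, y=4), (x=4, y=5), (x=5, y=6)
  Distance 5: (x=8, y=2), (x=5, y=3), (x=4, y=4), (x=3, y=5), (x=4, y=6), (x=5, y=7)  <- goal reached here
One shortest path (5 moves): (x=7, y=6) -> (x=7, y=5) -> (x=6, y=5) -> (x=5, y=5) -> (x=5, y=4) -> (x=5, y=3)

Answer: Shortest path length: 5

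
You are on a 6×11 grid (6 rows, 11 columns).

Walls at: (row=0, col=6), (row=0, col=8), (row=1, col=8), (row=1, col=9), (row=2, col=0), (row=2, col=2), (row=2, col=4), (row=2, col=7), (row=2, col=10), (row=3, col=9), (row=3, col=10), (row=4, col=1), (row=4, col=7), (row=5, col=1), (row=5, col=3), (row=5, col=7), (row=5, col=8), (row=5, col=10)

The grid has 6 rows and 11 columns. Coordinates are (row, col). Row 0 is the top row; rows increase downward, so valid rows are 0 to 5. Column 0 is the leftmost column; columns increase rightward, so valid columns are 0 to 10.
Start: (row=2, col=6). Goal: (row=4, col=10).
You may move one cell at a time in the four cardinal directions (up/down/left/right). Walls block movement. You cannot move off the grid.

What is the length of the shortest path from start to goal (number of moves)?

BFS from (row=2, col=6) until reaching (row=4, col=10):
  Distance 0: (row=2, col=6)
  Distance 1: (row=1, col=6), (row=2, col=5), (row=3, col=6)
  Distance 2: (row=1, col=5), (row=1, col=7), (row=3, col=5), (row=3, col=7), (row=4, col=6)
  Distance 3: (row=0, col=5), (row=0, col=7), (row=1, col=4), (row=3, col=4), (row=3, col=8), (row=4, col=5), (row=5, col=6)
  Distance 4: (row=0, col=4), (row=1, col=3), (row=2, col=8), (row=3, col=3), (row=4, col=4), (row=4, col=8), (row=5, col=5)
  Distance 5: (row=0, col=3), (row=1, col=2), (row=2, col=3), (row=2, col=9), (row=3, col=2), (row=4, col=3), (row=4, col=9), (row=5, col=4)
  Distance 6: (row=0, col=2), (row=1, col=1), (row=3, col=1), (row=4, col=2), (row=4, col=10), (row=5, col=9)  <- goal reached here
One shortest path (6 moves): (row=2, col=6) -> (row=3, col=6) -> (row=3, col=7) -> (row=3, col=8) -> (row=4, col=8) -> (row=4, col=9) -> (row=4, col=10)

Answer: Shortest path length: 6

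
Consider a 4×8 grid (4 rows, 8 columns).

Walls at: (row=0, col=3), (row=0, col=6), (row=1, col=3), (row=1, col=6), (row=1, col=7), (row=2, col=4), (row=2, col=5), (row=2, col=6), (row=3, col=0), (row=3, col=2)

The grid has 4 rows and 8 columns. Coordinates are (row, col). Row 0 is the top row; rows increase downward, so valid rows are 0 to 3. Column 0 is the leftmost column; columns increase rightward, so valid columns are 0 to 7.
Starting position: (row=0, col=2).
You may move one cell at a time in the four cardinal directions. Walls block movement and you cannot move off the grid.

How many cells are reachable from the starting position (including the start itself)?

BFS flood-fill from (row=0, col=2):
  Distance 0: (row=0, col=2)
  Distance 1: (row=0, col=1), (row=1, col=2)
  Distance 2: (row=0, col=0), (row=1, col=1), (row=2, col=2)
  Distance 3: (row=1, col=0), (row=2, col=1), (row=2, col=3)
  Distance 4: (row=2, col=0), (row=3, col=1), (row=3, col=3)
  Distance 5: (row=3, col=4)
  Distance 6: (row=3, col=5)
  Distance 7: (row=3, col=6)
  Distance 8: (row=3, col=7)
  Distance 9: (row=2, col=7)
Total reachable: 17 (grid has 22 open cells total)

Answer: Reachable cells: 17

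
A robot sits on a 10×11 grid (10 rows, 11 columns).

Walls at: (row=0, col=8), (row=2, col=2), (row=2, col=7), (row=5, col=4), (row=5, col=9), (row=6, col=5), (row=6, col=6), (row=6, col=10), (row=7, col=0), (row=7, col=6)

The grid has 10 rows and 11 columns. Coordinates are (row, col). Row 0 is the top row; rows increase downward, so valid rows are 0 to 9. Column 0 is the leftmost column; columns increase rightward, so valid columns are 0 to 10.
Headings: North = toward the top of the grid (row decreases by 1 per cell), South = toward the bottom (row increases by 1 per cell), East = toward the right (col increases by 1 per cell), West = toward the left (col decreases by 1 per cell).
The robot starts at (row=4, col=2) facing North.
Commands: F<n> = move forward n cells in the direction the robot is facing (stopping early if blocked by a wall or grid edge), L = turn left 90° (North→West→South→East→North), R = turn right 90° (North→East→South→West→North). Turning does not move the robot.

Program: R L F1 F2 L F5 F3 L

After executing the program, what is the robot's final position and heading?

Start: (row=4, col=2), facing North
  R: turn right, now facing East
  L: turn left, now facing North
  F1: move forward 1, now at (row=3, col=2)
  F2: move forward 0/2 (blocked), now at (row=3, col=2)
  L: turn left, now facing West
  F5: move forward 2/5 (blocked), now at (row=3, col=0)
  F3: move forward 0/3 (blocked), now at (row=3, col=0)
  L: turn left, now facing South
Final: (row=3, col=0), facing South

Answer: Final position: (row=3, col=0), facing South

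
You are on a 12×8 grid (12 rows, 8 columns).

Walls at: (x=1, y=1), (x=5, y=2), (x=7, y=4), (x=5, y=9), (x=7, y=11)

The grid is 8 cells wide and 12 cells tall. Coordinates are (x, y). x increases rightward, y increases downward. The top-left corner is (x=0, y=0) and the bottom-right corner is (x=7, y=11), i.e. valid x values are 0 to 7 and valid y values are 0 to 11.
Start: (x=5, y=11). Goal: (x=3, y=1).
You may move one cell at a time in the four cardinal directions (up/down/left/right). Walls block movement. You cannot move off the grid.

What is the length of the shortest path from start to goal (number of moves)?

BFS from (x=5, y=11) until reaching (x=3, y=1):
  Distance 0: (x=5, y=11)
  Distance 1: (x=5, y=10), (x=4, y=11), (x=6, y=11)
  Distance 2: (x=4, y=10), (x=6, y=10), (x=3, y=11)
  Distance 3: (x=4, y=9), (x=6, y=9), (x=3, y=10), (x=7, y=10), (x=2, y=11)
  Distance 4: (x=4, y=8), (x=6, y=8), (x=3, y=9), (x=7, y=9), (x=2, y=10), (x=1, y=11)
  Distance 5: (x=4, y=7), (x=6, y=7), (x=3, y=8), (x=5, y=8), (x=7, y=8), (x=2, y=9), (x=1, y=10), (x=0, y=11)
  Distance 6: (x=4, y=6), (x=6, y=6), (x=3, y=7), (x=5, y=7), (x=7, y=7), (x=2, y=8), (x=1, y=9), (x=0, y=10)
  Distance 7: (x=4, y=5), (x=6, y=5), (x=3, y=6), (x=5, y=6), (x=7, y=6), (x=2, y=7), (x=1, y=8), (x=0, y=9)
  Distance 8: (x=4, y=4), (x=6, y=4), (x=3, y=5), (x=5, y=5), (x=7, y=5), (x=2, y=6), (x=1, y=7), (x=0, y=8)
  Distance 9: (x=4, y=3), (x=6, y=3), (x=3, y=4), (x=5, y=4), (x=2, y=5), (x=1, y=6), (x=0, y=7)
  Distance 10: (x=4, y=2), (x=6, y=2), (x=3, y=3), (x=5, y=3), (x=7, y=3), (x=2, y=4), (x=1, y=5), (x=0, y=6)
  Distance 11: (x=4, y=1), (x=6, y=1), (x=3, y=2), (x=7, y=2), (x=2, y=3), (x=1, y=4), (x=0, y=5)
  Distance 12: (x=4, y=0), (x=6, y=0), (x=3, y=1), (x=5, y=1), (x=7, y=1), (x=2, y=2), (x=1, y=3), (x=0, y=4)  <- goal reached here
One shortest path (12 moves): (x=5, y=11) -> (x=4, y=11) -> (x=3, y=11) -> (x=3, y=10) -> (x=3, y=9) -> (x=3, y=8) -> (x=3, y=7) -> (x=3, y=6) -> (x=3, y=5) -> (x=3, y=4) -> (x=3, y=3) -> (x=3, y=2) -> (x=3, y=1)

Answer: Shortest path length: 12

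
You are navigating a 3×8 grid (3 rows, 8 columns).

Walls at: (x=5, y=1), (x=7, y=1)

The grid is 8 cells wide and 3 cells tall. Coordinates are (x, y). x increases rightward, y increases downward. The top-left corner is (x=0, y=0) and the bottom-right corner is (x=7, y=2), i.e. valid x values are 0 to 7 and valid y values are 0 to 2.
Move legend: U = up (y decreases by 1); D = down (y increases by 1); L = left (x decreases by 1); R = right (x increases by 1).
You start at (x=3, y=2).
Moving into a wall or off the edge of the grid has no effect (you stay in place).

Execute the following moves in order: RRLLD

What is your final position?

Answer: Final position: (x=3, y=2)

Derivation:
Start: (x=3, y=2)
  R (right): (x=3, y=2) -> (x=4, y=2)
  R (right): (x=4, y=2) -> (x=5, y=2)
  L (left): (x=5, y=2) -> (x=4, y=2)
  L (left): (x=4, y=2) -> (x=3, y=2)
  D (down): blocked, stay at (x=3, y=2)
Final: (x=3, y=2)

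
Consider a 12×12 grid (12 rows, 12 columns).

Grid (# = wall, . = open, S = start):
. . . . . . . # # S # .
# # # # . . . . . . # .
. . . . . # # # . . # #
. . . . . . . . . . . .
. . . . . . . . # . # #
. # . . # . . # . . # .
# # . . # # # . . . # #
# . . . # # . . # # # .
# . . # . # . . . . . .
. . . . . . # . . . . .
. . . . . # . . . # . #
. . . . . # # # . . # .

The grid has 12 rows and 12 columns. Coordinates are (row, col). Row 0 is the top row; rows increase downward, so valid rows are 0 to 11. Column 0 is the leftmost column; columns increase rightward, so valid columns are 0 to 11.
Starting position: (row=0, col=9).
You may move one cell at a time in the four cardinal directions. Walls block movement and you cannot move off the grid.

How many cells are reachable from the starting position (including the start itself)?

BFS flood-fill from (row=0, col=9):
  Distance 0: (row=0, col=9)
  Distance 1: (row=1, col=9)
  Distance 2: (row=1, col=8), (row=2, col=9)
  Distance 3: (row=1, col=7), (row=2, col=8), (row=3, col=9)
  Distance 4: (row=1, col=6), (row=3, col=8), (row=3, col=10), (row=4, col=9)
  Distance 5: (row=0, col=6), (row=1, col=5), (row=3, col=7), (row=3, col=11), (row=5, col=9)
  Distance 6: (row=0, col=5), (row=1, col=4), (row=3, col=6), (row=4, col=7), (row=5, col=8), (row=6, col=9)
  Distance 7: (row=0, col=4), (row=2, col=4), (row=3, col=5), (row=4, col=6), (row=6, col=8)
  Distance 8: (row=0, col=3), (row=2, col=3), (row=3, col=4), (row=4, col=5), (row=5, col=6), (row=6, col=7)
  Distance 9: (row=0, col=2), (row=2, col=2), (row=3, col=3), (row=4, col=4), (row=5, col=5), (row=7, col=7)
  Distance 10: (row=0, col=1), (row=2, col=1), (row=3, col=2), (row=4, col=3), (row=7, col=6), (row=8, col=7)
  Distance 11: (row=0, col=0), (row=2, col=0), (row=3, col=1), (row=4, col=2), (row=5, col=3), (row=8, col=6), (row=8, col=8), (row=9, col=7)
  Distance 12: (row=3, col=0), (row=4, col=1), (row=5, col=2), (row=6, col=3), (row=8, col=9), (row=9, col=8), (row=10, col=7)
  Distance 13: (row=4, col=0), (row=6, col=2), (row=7, col=3), (row=8, col=10), (row=9, col=9), (row=10, col=6), (row=10, col=8)
  Distance 14: (row=5, col=0), (row=7, col=2), (row=8, col=11), (row=9, col=10), (row=11, col=8)
  Distance 15: (row=7, col=1), (row=7, col=11), (row=8, col=2), (row=9, col=11), (row=10, col=10), (row=11, col=9)
  Distance 16: (row=8, col=1), (row=9, col=2)
  Distance 17: (row=9, col=1), (row=9, col=3), (row=10, col=2)
  Distance 18: (row=9, col=0), (row=9, col=4), (row=10, col=1), (row=10, col=3), (row=11, col=2)
  Distance 19: (row=8, col=4), (row=9, col=5), (row=10, col=0), (row=10, col=4), (row=11, col=1), (row=11, col=3)
  Distance 20: (row=11, col=0), (row=11, col=4)
Total reachable: 96 (grid has 100 open cells total)

Answer: Reachable cells: 96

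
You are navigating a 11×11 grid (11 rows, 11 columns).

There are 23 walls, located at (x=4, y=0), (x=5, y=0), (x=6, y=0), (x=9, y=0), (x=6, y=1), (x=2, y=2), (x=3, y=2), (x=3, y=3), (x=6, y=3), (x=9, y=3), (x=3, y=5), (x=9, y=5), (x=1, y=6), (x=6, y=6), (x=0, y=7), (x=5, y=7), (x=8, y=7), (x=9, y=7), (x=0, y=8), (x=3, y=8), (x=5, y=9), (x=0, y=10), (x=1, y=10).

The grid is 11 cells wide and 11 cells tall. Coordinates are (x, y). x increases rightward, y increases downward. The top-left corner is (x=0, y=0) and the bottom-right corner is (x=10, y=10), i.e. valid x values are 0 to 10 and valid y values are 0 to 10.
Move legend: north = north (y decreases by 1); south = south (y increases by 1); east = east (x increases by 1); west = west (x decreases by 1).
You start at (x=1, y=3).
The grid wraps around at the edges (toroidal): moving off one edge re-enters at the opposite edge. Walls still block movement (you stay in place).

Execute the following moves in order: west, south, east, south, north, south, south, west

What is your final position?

Answer: Final position: (x=0, y=5)

Derivation:
Start: (x=1, y=3)
  west (west): (x=1, y=3) -> (x=0, y=3)
  south (south): (x=0, y=3) -> (x=0, y=4)
  east (east): (x=0, y=4) -> (x=1, y=4)
  south (south): (x=1, y=4) -> (x=1, y=5)
  north (north): (x=1, y=5) -> (x=1, y=4)
  south (south): (x=1, y=4) -> (x=1, y=5)
  south (south): blocked, stay at (x=1, y=5)
  west (west): (x=1, y=5) -> (x=0, y=5)
Final: (x=0, y=5)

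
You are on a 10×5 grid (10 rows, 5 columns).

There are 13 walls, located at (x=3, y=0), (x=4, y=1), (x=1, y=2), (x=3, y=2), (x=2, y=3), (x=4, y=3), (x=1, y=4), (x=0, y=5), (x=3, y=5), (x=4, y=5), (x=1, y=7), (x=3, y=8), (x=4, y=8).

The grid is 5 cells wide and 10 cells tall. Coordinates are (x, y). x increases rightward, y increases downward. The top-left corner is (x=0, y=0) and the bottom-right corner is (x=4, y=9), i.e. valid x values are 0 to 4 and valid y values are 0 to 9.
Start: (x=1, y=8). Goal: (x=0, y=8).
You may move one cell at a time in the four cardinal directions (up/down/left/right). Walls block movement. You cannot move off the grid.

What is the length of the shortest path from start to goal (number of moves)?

BFS from (x=1, y=8) until reaching (x=0, y=8):
  Distance 0: (x=1, y=8)
  Distance 1: (x=0, y=8), (x=2, y=8), (x=1, y=9)  <- goal reached here
One shortest path (1 moves): (x=1, y=8) -> (x=0, y=8)

Answer: Shortest path length: 1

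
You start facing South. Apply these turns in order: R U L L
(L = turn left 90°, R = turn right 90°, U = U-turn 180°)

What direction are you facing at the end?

Start: South
  R (right (90° clockwise)) -> West
  U (U-turn (180°)) -> East
  L (left (90° counter-clockwise)) -> North
  L (left (90° counter-clockwise)) -> West
Final: West

Answer: Final heading: West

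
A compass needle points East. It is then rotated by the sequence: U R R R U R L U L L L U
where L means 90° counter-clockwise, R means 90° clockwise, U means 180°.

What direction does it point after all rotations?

Start: East
  U (U-turn (180°)) -> West
  R (right (90° clockwise)) -> North
  R (right (90° clockwise)) -> East
  R (right (90° clockwise)) -> South
  U (U-turn (180°)) -> North
  R (right (90° clockwise)) -> East
  L (left (90° counter-clockwise)) -> North
  U (U-turn (180°)) -> South
  L (left (90° counter-clockwise)) -> East
  L (left (90° counter-clockwise)) -> North
  L (left (90° counter-clockwise)) -> West
  U (U-turn (180°)) -> East
Final: East

Answer: Final heading: East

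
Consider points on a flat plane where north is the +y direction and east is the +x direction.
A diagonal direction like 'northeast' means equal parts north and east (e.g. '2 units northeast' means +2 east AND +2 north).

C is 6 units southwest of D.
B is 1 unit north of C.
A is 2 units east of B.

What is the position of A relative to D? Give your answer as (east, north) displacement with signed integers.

Place D at the origin (east=0, north=0).
  C is 6 units southwest of D: delta (east=-6, north=-6); C at (east=-6, north=-6).
  B is 1 unit north of C: delta (east=+0, north=+1); B at (east=-6, north=-5).
  A is 2 units east of B: delta (east=+2, north=+0); A at (east=-4, north=-5).
Therefore A relative to D: (east=-4, north=-5).

Answer: A is at (east=-4, north=-5) relative to D.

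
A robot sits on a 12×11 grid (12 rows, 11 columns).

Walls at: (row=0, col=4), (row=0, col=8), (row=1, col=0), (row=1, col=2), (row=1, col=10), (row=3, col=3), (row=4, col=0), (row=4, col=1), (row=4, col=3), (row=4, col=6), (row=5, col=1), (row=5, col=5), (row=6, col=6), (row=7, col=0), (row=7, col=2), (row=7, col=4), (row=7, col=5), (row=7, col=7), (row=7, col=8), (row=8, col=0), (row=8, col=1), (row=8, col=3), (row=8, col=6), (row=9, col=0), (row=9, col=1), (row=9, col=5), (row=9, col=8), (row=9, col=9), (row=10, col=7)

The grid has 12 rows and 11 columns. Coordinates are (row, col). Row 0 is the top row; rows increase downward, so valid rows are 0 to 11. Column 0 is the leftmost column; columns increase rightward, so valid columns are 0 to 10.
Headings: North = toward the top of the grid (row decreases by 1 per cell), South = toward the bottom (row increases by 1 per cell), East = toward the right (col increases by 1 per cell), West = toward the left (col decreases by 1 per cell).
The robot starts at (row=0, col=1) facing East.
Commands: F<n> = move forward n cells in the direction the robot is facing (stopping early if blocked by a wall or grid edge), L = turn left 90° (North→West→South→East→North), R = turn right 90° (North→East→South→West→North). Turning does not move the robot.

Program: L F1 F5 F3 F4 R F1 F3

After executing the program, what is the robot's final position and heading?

Start: (row=0, col=1), facing East
  L: turn left, now facing North
  F1: move forward 0/1 (blocked), now at (row=0, col=1)
  F5: move forward 0/5 (blocked), now at (row=0, col=1)
  F3: move forward 0/3 (blocked), now at (row=0, col=1)
  F4: move forward 0/4 (blocked), now at (row=0, col=1)
  R: turn right, now facing East
  F1: move forward 1, now at (row=0, col=2)
  F3: move forward 1/3 (blocked), now at (row=0, col=3)
Final: (row=0, col=3), facing East

Answer: Final position: (row=0, col=3), facing East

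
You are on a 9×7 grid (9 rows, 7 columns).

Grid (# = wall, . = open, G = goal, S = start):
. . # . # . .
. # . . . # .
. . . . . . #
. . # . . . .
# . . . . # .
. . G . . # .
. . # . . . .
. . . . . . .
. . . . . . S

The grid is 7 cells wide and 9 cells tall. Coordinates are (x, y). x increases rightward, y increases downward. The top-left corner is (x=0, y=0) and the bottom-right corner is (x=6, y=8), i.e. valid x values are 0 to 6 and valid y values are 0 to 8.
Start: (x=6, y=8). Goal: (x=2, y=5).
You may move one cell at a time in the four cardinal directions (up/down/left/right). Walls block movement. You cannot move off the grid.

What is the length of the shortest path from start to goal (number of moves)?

Answer: Shortest path length: 7

Derivation:
BFS from (x=6, y=8) until reaching (x=2, y=5):
  Distance 0: (x=6, y=8)
  Distance 1: (x=6, y=7), (x=5, y=8)
  Distance 2: (x=6, y=6), (x=5, y=7), (x=4, y=8)
  Distance 3: (x=6, y=5), (x=5, y=6), (x=4, y=7), (x=3, y=8)
  Distance 4: (x=6, y=4), (x=4, y=6), (x=3, y=7), (x=2, y=8)
  Distance 5: (x=6, y=3), (x=4, y=5), (x=3, y=6), (x=2, y=7), (x=1, y=8)
  Distance 6: (x=5, y=3), (x=4, y=4), (x=3, y=5), (x=1, y=7), (x=0, y=8)
  Distance 7: (x=5, y=2), (x=4, y=3), (x=3, y=4), (x=2, y=5), (x=1, y=6), (x=0, y=7)  <- goal reached here
One shortest path (7 moves): (x=6, y=8) -> (x=5, y=8) -> (x=4, y=8) -> (x=3, y=8) -> (x=3, y=7) -> (x=3, y=6) -> (x=3, y=5) -> (x=2, y=5)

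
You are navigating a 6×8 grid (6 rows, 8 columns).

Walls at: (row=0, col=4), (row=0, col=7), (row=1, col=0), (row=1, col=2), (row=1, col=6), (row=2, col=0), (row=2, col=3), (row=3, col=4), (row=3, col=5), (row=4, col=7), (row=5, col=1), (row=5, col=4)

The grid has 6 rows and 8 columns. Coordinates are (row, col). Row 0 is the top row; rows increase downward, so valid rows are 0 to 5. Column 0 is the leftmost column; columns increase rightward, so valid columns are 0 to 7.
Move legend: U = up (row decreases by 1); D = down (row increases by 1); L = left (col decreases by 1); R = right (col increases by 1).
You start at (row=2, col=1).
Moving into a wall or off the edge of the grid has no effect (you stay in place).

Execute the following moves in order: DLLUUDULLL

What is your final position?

Answer: Final position: (row=3, col=0)

Derivation:
Start: (row=2, col=1)
  D (down): (row=2, col=1) -> (row=3, col=1)
  L (left): (row=3, col=1) -> (row=3, col=0)
  L (left): blocked, stay at (row=3, col=0)
  U (up): blocked, stay at (row=3, col=0)
  U (up): blocked, stay at (row=3, col=0)
  D (down): (row=3, col=0) -> (row=4, col=0)
  U (up): (row=4, col=0) -> (row=3, col=0)
  [×3]L (left): blocked, stay at (row=3, col=0)
Final: (row=3, col=0)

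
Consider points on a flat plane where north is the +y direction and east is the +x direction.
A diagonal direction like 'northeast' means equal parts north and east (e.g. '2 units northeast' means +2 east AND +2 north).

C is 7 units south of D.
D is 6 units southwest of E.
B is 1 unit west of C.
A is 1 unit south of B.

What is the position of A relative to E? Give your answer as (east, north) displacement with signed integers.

Place E at the origin (east=0, north=0).
  D is 6 units southwest of E: delta (east=-6, north=-6); D at (east=-6, north=-6).
  C is 7 units south of D: delta (east=+0, north=-7); C at (east=-6, north=-13).
  B is 1 unit west of C: delta (east=-1, north=+0); B at (east=-7, north=-13).
  A is 1 unit south of B: delta (east=+0, north=-1); A at (east=-7, north=-14).
Therefore A relative to E: (east=-7, north=-14).

Answer: A is at (east=-7, north=-14) relative to E.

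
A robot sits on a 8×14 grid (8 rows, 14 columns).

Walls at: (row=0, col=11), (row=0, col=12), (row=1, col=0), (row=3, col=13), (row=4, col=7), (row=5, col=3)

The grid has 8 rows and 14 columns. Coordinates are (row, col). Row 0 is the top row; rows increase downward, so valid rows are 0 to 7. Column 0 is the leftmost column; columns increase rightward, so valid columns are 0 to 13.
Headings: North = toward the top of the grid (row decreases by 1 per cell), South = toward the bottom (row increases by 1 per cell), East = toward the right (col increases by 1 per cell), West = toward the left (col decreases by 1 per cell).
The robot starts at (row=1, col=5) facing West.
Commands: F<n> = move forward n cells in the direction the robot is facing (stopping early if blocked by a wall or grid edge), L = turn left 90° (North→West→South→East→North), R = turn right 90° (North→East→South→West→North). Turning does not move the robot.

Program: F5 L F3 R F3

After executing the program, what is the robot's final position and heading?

Answer: Final position: (row=4, col=0), facing West

Derivation:
Start: (row=1, col=5), facing West
  F5: move forward 4/5 (blocked), now at (row=1, col=1)
  L: turn left, now facing South
  F3: move forward 3, now at (row=4, col=1)
  R: turn right, now facing West
  F3: move forward 1/3 (blocked), now at (row=4, col=0)
Final: (row=4, col=0), facing West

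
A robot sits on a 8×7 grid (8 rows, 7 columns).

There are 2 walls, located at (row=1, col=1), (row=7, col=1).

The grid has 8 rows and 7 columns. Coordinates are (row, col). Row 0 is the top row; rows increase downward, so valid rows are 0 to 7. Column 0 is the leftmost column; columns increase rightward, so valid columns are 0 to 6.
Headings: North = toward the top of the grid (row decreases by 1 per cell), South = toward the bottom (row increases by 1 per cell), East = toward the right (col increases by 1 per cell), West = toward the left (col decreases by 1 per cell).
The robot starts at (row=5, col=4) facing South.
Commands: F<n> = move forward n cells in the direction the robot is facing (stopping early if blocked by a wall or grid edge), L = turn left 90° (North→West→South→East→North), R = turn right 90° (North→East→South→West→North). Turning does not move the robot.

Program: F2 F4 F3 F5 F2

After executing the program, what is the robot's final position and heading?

Answer: Final position: (row=7, col=4), facing South

Derivation:
Start: (row=5, col=4), facing South
  F2: move forward 2, now at (row=7, col=4)
  F4: move forward 0/4 (blocked), now at (row=7, col=4)
  F3: move forward 0/3 (blocked), now at (row=7, col=4)
  F5: move forward 0/5 (blocked), now at (row=7, col=4)
  F2: move forward 0/2 (blocked), now at (row=7, col=4)
Final: (row=7, col=4), facing South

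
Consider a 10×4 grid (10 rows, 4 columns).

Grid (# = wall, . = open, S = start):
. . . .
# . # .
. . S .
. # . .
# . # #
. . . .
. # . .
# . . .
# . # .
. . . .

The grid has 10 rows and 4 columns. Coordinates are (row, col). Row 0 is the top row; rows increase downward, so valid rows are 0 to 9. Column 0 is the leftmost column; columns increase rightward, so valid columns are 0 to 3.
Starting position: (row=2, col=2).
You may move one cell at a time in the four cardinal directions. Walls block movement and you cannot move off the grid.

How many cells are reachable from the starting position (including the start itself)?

BFS flood-fill from (row=2, col=2):
  Distance 0: (row=2, col=2)
  Distance 1: (row=2, col=1), (row=2, col=3), (row=3, col=2)
  Distance 2: (row=1, col=1), (row=1, col=3), (row=2, col=0), (row=3, col=3)
  Distance 3: (row=0, col=1), (row=0, col=3), (row=3, col=0)
  Distance 4: (row=0, col=0), (row=0, col=2)
Total reachable: 13 (grid has 30 open cells total)

Answer: Reachable cells: 13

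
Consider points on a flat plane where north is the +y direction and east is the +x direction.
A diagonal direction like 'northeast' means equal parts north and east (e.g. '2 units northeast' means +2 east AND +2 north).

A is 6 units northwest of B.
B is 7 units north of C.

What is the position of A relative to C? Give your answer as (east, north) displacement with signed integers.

Place C at the origin (east=0, north=0).
  B is 7 units north of C: delta (east=+0, north=+7); B at (east=0, north=7).
  A is 6 units northwest of B: delta (east=-6, north=+6); A at (east=-6, north=13).
Therefore A relative to C: (east=-6, north=13).

Answer: A is at (east=-6, north=13) relative to C.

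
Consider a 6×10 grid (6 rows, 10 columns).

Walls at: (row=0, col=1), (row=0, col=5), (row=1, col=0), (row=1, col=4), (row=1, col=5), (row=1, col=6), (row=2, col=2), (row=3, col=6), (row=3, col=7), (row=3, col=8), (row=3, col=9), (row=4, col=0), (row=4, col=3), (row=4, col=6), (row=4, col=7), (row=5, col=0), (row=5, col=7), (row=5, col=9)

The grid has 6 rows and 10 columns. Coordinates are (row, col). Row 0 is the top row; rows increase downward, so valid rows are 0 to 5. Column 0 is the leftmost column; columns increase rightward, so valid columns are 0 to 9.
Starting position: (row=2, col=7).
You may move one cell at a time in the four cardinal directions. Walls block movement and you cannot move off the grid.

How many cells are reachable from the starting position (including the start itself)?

Answer: Reachable cells: 38

Derivation:
BFS flood-fill from (row=2, col=7):
  Distance 0: (row=2, col=7)
  Distance 1: (row=1, col=7), (row=2, col=6), (row=2, col=8)
  Distance 2: (row=0, col=7), (row=1, col=8), (row=2, col=5), (row=2, col=9)
  Distance 3: (row=0, col=6), (row=0, col=8), (row=1, col=9), (row=2, col=4), (row=3, col=5)
  Distance 4: (row=0, col=9), (row=2, col=3), (row=3, col=4), (row=4, col=5)
  Distance 5: (row=1, col=3), (row=3, col=3), (row=4, col=4), (row=5, col=5)
  Distance 6: (row=0, col=3), (row=1, col=2), (row=3, col=2), (row=5, col=4), (row=5, col=6)
  Distance 7: (row=0, col=2), (row=0, col=4), (row=1, col=1), (row=3, col=1), (row=4, col=2), (row=5, col=3)
  Distance 8: (row=2, col=1), (row=3, col=0), (row=4, col=1), (row=5, col=2)
  Distance 9: (row=2, col=0), (row=5, col=1)
Total reachable: 38 (grid has 42 open cells total)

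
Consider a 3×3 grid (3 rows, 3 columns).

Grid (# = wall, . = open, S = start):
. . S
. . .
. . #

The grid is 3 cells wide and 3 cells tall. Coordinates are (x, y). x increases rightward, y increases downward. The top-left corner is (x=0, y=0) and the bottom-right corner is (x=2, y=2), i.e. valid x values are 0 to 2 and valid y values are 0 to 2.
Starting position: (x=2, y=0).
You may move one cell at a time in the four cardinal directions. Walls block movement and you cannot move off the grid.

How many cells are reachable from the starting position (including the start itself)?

Answer: Reachable cells: 8

Derivation:
BFS flood-fill from (x=2, y=0):
  Distance 0: (x=2, y=0)
  Distance 1: (x=1, y=0), (x=2, y=1)
  Distance 2: (x=0, y=0), (x=1, y=1)
  Distance 3: (x=0, y=1), (x=1, y=2)
  Distance 4: (x=0, y=2)
Total reachable: 8 (grid has 8 open cells total)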